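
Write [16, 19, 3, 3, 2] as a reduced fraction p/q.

Fold from the inside: start with 2/1.
  3 + 1/2 = 7/2
  3 + 2/7 = 23/7
  19 + 7/23 = 444/23
  16 + 23/444 = 7127/444

7127/444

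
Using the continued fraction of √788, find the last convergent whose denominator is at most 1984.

22036/785

√788 = [28; 14, 56, …] (period length 2).
Convergents:
  p_0/q_0 = 28/1
  p_1/q_1 = 393/14
  p_2/q_2 = 22036/785
  p_3/q_3 = 308897/11004
q_2 = 785 ≤ 1984 < 11004 = q_3, so the answer is 22036/785.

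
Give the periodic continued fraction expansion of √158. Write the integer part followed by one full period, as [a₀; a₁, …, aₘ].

[12; 1, 1, 3, 12, 3, 1, 1, 24]

a₀ = ⌊√158⌋ = 12.
With m₀=0, d₀=1 and mₖ₊₁ = dₖaₖ − mₖ, dₖ₊₁ = (n − mₖ₊₁²)/dₖ, aₖ₊₁ = ⌊(a₀+mₖ₊₁)/dₖ₊₁⌋:
  k=1: m=12, d=14, a=1
  k=2: m=2, d=11, a=1
  k=3: m=9, d=7, a=3
  k=4: m=12, d=2, a=12
  k=5: m=12, d=7, a=3
  k=6: m=9, d=11, a=1
  k=7: m=2, d=14, a=1
  k=8: m=12, d=1, a=24
d=1 and a=2a₀=24 at k=8, so the next step gives (m, d) = (12, 14) again — its k=1 value — and the period has length 8.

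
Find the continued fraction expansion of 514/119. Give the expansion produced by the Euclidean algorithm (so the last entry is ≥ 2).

514 = 4*119 + 38
119 = 3*38 + 5
38 = 7*5 + 3
5 = 1*3 + 2
3 = 1*2 + 1
2 = 2*1 + 0  (stop)
So 514/119 = [4; 3, 7, 1, 1, 2].

[4; 3, 7, 1, 1, 2]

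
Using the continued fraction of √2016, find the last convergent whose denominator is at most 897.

√2016 = [44; 1, 8, 1, 88, …] (period length 4).
Convergents:
  p_0/q_0 = 44/1
  p_1/q_1 = 45/1
  p_2/q_2 = 404/9
  p_3/q_3 = 449/10
  p_4/q_4 = 39916/889
  p_5/q_5 = 40365/899
q_4 = 889 ≤ 897 < 899 = q_5, so the answer is 39916/889.

39916/889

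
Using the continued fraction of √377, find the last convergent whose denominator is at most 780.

√377 = [19; 2, 2, 2, 38, …] (period length 4).
Convergents:
  p_0/q_0 = 19/1
  p_1/q_1 = 39/2
  p_2/q_2 = 97/5
  p_3/q_3 = 233/12
  p_4/q_4 = 8951/461
  p_5/q_5 = 18135/934
q_4 = 461 ≤ 780 < 934 = q_5, so the answer is 8951/461.

8951/461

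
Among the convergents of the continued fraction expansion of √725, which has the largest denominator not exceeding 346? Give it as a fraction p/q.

9074/337

√725 = [26; 1, 12, 2, 12, 1, 52, …] (period length 6).
Convergents:
  p_0/q_0 = 26/1
  p_1/q_1 = 27/1
  p_2/q_2 = 350/13
  p_3/q_3 = 727/27
  p_4/q_4 = 9074/337
  p_5/q_5 = 9801/364
q_4 = 337 ≤ 346 < 364 = q_5, so the answer is 9074/337.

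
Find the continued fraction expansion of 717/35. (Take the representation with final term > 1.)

717 = 20*35 + 17
35 = 2*17 + 1
17 = 17*1 + 0  (stop)
So 717/35 = [20; 2, 17].

[20; 2, 17]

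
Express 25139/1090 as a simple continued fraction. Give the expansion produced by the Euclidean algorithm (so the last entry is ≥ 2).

[23; 15, 1, 3, 1, 13]

25139 = 23·1090 + 69
1090 = 15·69 + 55
69 = 1·55 + 14
55 = 3·14 + 13
14 = 1·13 + 1
13 = 13·1 + 0  (stop)
So 25139/1090 = [23; 15, 1, 3, 1, 13].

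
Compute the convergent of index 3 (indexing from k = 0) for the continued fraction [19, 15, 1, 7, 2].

2421/127

Using pₖ = aₖpₖ₋₁ + pₖ₋₂, qₖ = aₖqₖ₋₁ + qₖ₋₂ (with p₋₁=1, p₋₂=0, q₋₁=0, q₋₂=1):
  k=0: a=19, p=19, q=1
  k=1: a=15, p=286, q=15
  k=2: a=1, p=305, q=16
  k=3: a=7, p=2421, q=127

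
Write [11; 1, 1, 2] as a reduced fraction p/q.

Fold from the inside: start with 2/1.
  1 + 1/2 = 3/2
  1 + 2/3 = 5/3
  11 + 3/5 = 58/5

58/5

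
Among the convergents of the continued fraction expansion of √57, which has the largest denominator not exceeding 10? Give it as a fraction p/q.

68/9

√57 = [7; 1, 1, 4, 1, 1, 14, …] (period length 6).
Convergents:
  p_0/q_0 = 7/1
  p_1/q_1 = 8/1
  p_2/q_2 = 15/2
  p_3/q_3 = 68/9
  p_4/q_4 = 83/11
q_3 = 9 ≤ 10 < 11 = q_4, so the answer is 68/9.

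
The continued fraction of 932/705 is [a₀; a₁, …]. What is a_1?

3

932 = 1·705 + 227   →  a_0 = 1
705 = 3·227 + 24   →  a_1 = 3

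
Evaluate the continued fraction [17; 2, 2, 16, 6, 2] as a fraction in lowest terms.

Using pₖ = aₖpₖ₋₁ + pₖ₋₂ and qₖ = aₖqₖ₋₁ + qₖ₋₂:
  k=0: a=17, p=17, q=1
  k=1: a=2, p=35, q=2
  k=2: a=2, p=87, q=5
  k=3: a=16, p=1427, q=82
  k=4: a=6, p=8649, q=497
  k=5: a=2, p=18725, q=1076

18725/1076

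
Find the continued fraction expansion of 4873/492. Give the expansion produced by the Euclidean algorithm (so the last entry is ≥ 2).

[9; 1, 9, 2, 7, 3]

4873 = 9*492 + 445
492 = 1*445 + 47
445 = 9*47 + 22
47 = 2*22 + 3
22 = 7*3 + 1
3 = 3*1 + 0  (stop)
So 4873/492 = [9; 1, 9, 2, 7, 3].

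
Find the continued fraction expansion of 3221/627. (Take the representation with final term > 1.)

3221 = 5×627 + 86
627 = 7×86 + 25
86 = 3×25 + 11
25 = 2×11 + 3
11 = 3×3 + 2
3 = 1×2 + 1
2 = 2×1 + 0  (stop)
So 3221/627 = [5; 7, 3, 2, 3, 1, 2].

[5; 7, 3, 2, 3, 1, 2]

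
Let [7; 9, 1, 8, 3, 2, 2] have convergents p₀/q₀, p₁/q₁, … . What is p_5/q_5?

Using pₖ = aₖpₖ₋₁ + pₖ₋₂, qₖ = aₖqₖ₋₁ + qₖ₋₂ (with p₋₁=1, p₋₂=0, q₋₁=0, q₋₂=1):
  k=0: a=7, p=7, q=1
  k=1: a=9, p=64, q=9
  k=2: a=1, p=71, q=10
  k=3: a=8, p=632, q=89
  k=4: a=3, p=1967, q=277
  k=5: a=2, p=4566, q=643

4566/643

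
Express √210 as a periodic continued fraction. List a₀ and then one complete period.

a₀ = ⌊√210⌋ = 14.

[14; 2, 28]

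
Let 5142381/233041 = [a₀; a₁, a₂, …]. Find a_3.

12

5142381 = 22·233041 + 15479   →  a_0 = 22
233041 = 15·15479 + 856   →  a_1 = 15
15479 = 18·856 + 71   →  a_2 = 18
856 = 12·71 + 4   →  a_3 = 12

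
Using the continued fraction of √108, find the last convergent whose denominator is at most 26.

√108 = [10; 2, 1, 1, 4, 1, 1, 2, 20, …] (period length 8).
Convergents:
  p_0/q_0 = 10/1
  p_1/q_1 = 21/2
  p_2/q_2 = 31/3
  p_3/q_3 = 52/5
  p_4/q_4 = 239/23
  p_5/q_5 = 291/28
q_4 = 23 ≤ 26 < 28 = q_5, so the answer is 239/23.

239/23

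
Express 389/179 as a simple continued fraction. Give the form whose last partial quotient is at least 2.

389 = 2*179 + 31
179 = 5*31 + 24
31 = 1*24 + 7
24 = 3*7 + 3
7 = 2*3 + 1
3 = 3*1 + 0  (stop)
So 389/179 = [2; 5, 1, 3, 2, 3].

[2; 5, 1, 3, 2, 3]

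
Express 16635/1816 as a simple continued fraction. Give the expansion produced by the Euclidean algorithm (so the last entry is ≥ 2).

[9; 6, 4, 6, 2, 1, 3]

16635 = 9·1816 + 291
1816 = 6·291 + 70
291 = 4·70 + 11
70 = 6·11 + 4
11 = 2·4 + 3
4 = 1·3 + 1
3 = 3·1 + 0  (stop)
So 16635/1816 = [9; 6, 4, 6, 2, 1, 3].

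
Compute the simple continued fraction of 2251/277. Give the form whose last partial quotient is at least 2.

2251 = 8*277 + 35
277 = 7*35 + 32
35 = 1*32 + 3
32 = 10*3 + 2
3 = 1*2 + 1
2 = 2*1 + 0  (stop)
So 2251/277 = [8; 7, 1, 10, 1, 2].

[8; 7, 1, 10, 1, 2]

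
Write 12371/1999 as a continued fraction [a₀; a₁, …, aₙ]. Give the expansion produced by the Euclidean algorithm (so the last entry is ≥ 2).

[6; 5, 3, 3, 3, 1, 8]

12371 = 6×1999 + 377
1999 = 5×377 + 114
377 = 3×114 + 35
114 = 3×35 + 9
35 = 3×9 + 8
9 = 1×8 + 1
8 = 8×1 + 0  (stop)
So 12371/1999 = [6; 5, 3, 3, 3, 1, 8].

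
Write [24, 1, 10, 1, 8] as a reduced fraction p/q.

Fold from the inside: start with 8/1.
  1 + 1/8 = 9/8
  10 + 8/9 = 98/9
  1 + 9/98 = 107/98
  24 + 98/107 = 2666/107

2666/107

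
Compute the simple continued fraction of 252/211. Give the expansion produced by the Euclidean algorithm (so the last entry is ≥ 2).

[1; 5, 6, 1, 5]

252 = 1×211 + 41
211 = 5×41 + 6
41 = 6×6 + 5
6 = 1×5 + 1
5 = 5×1 + 0  (stop)
So 252/211 = [1; 5, 6, 1, 5].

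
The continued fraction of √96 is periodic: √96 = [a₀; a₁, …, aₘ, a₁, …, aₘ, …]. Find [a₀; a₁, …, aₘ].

a₀ = ⌊√96⌋ = 9.
With m₀=0, d₀=1 and mₖ₊₁ = dₖaₖ − mₖ, dₖ₊₁ = (n − mₖ₊₁²)/dₖ, aₖ₊₁ = ⌊(a₀+mₖ₊₁)/dₖ₊₁⌋:
  k=1: m=9, d=15, a=1
  k=2: m=6, d=4, a=3
  k=3: m=6, d=15, a=1
  k=4: m=9, d=1, a=18
d=1 and a=2a₀=18 at k=4, so the next step gives (m, d) = (9, 15) again — its k=1 value — and the period has length 4.

[9; 1, 3, 1, 18]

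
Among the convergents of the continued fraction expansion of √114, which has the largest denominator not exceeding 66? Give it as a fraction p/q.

694/65

√114 = [10; 1, 2, 10, 2, 1, 20, …] (period length 6).
Convergents:
  p_0/q_0 = 10/1
  p_1/q_1 = 11/1
  p_2/q_2 = 32/3
  p_3/q_3 = 331/31
  p_4/q_4 = 694/65
  p_5/q_5 = 1025/96
q_4 = 65 ≤ 66 < 96 = q_5, so the answer is 694/65.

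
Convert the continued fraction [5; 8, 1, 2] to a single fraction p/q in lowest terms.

Fold from the inside: start with 2/1.
  1 + 1/2 = 3/2
  8 + 2/3 = 26/3
  5 + 3/26 = 133/26

133/26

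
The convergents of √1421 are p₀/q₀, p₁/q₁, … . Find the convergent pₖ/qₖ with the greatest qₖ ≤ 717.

9801/260

√1421 = [37; 1, 2, 3, 2, 3, 2, 1, 74, …] (period length 8).
Convergents:
  p_0/q_0 = 37/1
  p_1/q_1 = 38/1
  p_2/q_2 = 113/3
  p_3/q_3 = 377/10
  p_4/q_4 = 867/23
  p_5/q_5 = 2978/79
  p_6/q_6 = 6823/181
  p_7/q_7 = 9801/260
  p_8/q_8 = 732097/19421
q_7 = 260 ≤ 717 < 19421 = q_8, so the answer is 9801/260.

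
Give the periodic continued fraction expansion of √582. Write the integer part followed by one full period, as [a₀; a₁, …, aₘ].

[24; 8, 48]

a₀ = ⌊√582⌋ = 24.
With m₀=0, d₀=1 and mₖ₊₁ = dₖaₖ − mₖ, dₖ₊₁ = (n − mₖ₊₁²)/dₖ, aₖ₊₁ = ⌊(a₀+mₖ₊₁)/dₖ₊₁⌋:
  k=1: m=24, d=6, a=8
  k=2: m=24, d=1, a=48
d=1 and a=2a₀=48 at k=2, so the next step gives (m, d) = (24, 6) again — its k=1 value — and the period has length 2.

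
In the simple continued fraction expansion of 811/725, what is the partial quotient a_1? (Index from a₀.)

811 = 1·725 + 86   →  a_0 = 1
725 = 8·86 + 37   →  a_1 = 8

8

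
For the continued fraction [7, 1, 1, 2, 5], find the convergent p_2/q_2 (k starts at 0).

Using pₖ = aₖpₖ₋₁ + pₖ₋₂, qₖ = aₖqₖ₋₁ + qₖ₋₂ (with p₋₁=1, p₋₂=0, q₋₁=0, q₋₂=1):
  k=0: a=7, p=7, q=1
  k=1: a=1, p=8, q=1
  k=2: a=1, p=15, q=2

15/2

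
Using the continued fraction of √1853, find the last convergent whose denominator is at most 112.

√1853 = [43; 21, 1, 1, 21, 86, …] (period length 5).
Convergents:
  p_0/q_0 = 43/1
  p_1/q_1 = 904/21
  p_2/q_2 = 947/22
  p_3/q_3 = 1851/43
  p_4/q_4 = 39818/925
q_3 = 43 ≤ 112 < 925 = q_4, so the answer is 1851/43.

1851/43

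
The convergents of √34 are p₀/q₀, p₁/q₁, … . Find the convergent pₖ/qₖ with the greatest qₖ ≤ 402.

2035/349

√34 = [5; 1, 4, 1, 10, …] (period length 4).
Convergents:
  p_0/q_0 = 5/1
  p_1/q_1 = 6/1
  p_2/q_2 = 29/5
  p_3/q_3 = 35/6
  p_4/q_4 = 379/65
  p_5/q_5 = 414/71
  p_6/q_6 = 2035/349
  p_7/q_7 = 2449/420
q_6 = 349 ≤ 402 < 420 = q_7, so the answer is 2035/349.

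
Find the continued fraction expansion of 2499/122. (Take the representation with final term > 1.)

2499 = 20*122 + 59
122 = 2*59 + 4
59 = 14*4 + 3
4 = 1*3 + 1
3 = 3*1 + 0  (stop)
So 2499/122 = [20; 2, 14, 1, 3].

[20; 2, 14, 1, 3]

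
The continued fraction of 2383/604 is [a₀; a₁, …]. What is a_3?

2383 = 3·604 + 571   →  a_0 = 3
604 = 1·571 + 33   →  a_1 = 1
571 = 17·33 + 10   →  a_2 = 17
33 = 3·10 + 3   →  a_3 = 3

3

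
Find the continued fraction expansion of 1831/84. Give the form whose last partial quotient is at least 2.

[21; 1, 3, 1, 16]

1831 = 21×84 + 67
84 = 1×67 + 17
67 = 3×17 + 16
17 = 1×16 + 1
16 = 16×1 + 0  (stop)
So 1831/84 = [21; 1, 3, 1, 16].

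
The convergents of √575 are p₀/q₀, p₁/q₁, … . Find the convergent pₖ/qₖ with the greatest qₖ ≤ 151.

1151/48

√575 = [23; 1, 46, …] (period length 2).
Convergents:
  p_0/q_0 = 23/1
  p_1/q_1 = 24/1
  p_2/q_2 = 1127/47
  p_3/q_3 = 1151/48
  p_4/q_4 = 54073/2255
q_3 = 48 ≤ 151 < 2255 = q_4, so the answer is 1151/48.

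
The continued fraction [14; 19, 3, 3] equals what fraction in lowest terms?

Fold from the inside: start with 3/1.
  3 + 1/3 = 10/3
  19 + 3/10 = 193/10
  14 + 10/193 = 2712/193

2712/193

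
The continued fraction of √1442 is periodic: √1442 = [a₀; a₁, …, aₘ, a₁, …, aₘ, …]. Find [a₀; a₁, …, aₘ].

[37; 1, 36, 1, 74]

a₀ = ⌊√1442⌋ = 37.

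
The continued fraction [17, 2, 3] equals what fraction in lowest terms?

122/7

Using pₖ = aₖpₖ₋₁ + pₖ₋₂ and qₖ = aₖqₖ₋₁ + qₖ₋₂:
  k=0: a=17, p=17, q=1
  k=1: a=2, p=35, q=2
  k=2: a=3, p=122, q=7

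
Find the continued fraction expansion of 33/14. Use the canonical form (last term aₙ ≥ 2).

[2; 2, 1, 4]

33 = 2·14 + 5
14 = 2·5 + 4
5 = 1·4 + 1
4 = 4·1 + 0  (stop)
So 33/14 = [2; 2, 1, 4].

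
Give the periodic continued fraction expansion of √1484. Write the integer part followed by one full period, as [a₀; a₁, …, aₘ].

a₀ = ⌊√1484⌋ = 38.

[38; 1, 1, 10, 1, 1, 76]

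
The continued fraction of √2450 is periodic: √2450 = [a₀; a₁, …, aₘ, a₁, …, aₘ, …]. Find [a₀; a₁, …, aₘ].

a₀ = ⌊√2450⌋ = 49.
With m₀=0, d₀=1 and mₖ₊₁ = dₖaₖ − mₖ, dₖ₊₁ = (n − mₖ₊₁²)/dₖ, aₖ₊₁ = ⌊(a₀+mₖ₊₁)/dₖ₊₁⌋:
  k=1: m=49, d=49, a=2
  k=2: m=49, d=1, a=98
d=1 and a=2a₀=98 at k=2, so the next step gives (m, d) = (49, 49) again — its k=1 value — and the period has length 2.

[49; 2, 98]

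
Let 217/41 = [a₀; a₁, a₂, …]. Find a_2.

217 = 5·41 + 12   →  a_0 = 5
41 = 3·12 + 5   →  a_1 = 3
12 = 2·5 + 2   →  a_2 = 2

2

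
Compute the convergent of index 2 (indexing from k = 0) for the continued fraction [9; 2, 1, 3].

Using pₖ = aₖpₖ₋₁ + pₖ₋₂, qₖ = aₖqₖ₋₁ + qₖ₋₂ (with p₋₁=1, p₋₂=0, q₋₁=0, q₋₂=1):
  k=0: a=9, p=9, q=1
  k=1: a=2, p=19, q=2
  k=2: a=1, p=28, q=3

28/3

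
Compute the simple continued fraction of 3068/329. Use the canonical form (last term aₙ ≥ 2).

3068 = 9×329 + 107
329 = 3×107 + 8
107 = 13×8 + 3
8 = 2×3 + 2
3 = 1×2 + 1
2 = 2×1 + 0  (stop)
So 3068/329 = [9; 3, 13, 2, 1, 2].

[9; 3, 13, 2, 1, 2]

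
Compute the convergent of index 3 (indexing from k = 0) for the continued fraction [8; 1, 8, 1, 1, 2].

89/10

Using pₖ = aₖpₖ₋₁ + pₖ₋₂, qₖ = aₖqₖ₋₁ + qₖ₋₂ (with p₋₁=1, p₋₂=0, q₋₁=0, q₋₂=1):
  k=0: a=8, p=8, q=1
  k=1: a=1, p=9, q=1
  k=2: a=8, p=80, q=9
  k=3: a=1, p=89, q=10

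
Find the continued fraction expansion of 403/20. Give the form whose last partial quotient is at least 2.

403 = 20·20 + 3
20 = 6·3 + 2
3 = 1·2 + 1
2 = 2·1 + 0  (stop)
So 403/20 = [20; 6, 1, 2].

[20; 6, 1, 2]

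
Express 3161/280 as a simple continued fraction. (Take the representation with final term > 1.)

[11; 3, 2, 5, 3, 2]

3161 = 11*280 + 81
280 = 3*81 + 37
81 = 2*37 + 7
37 = 5*7 + 2
7 = 3*2 + 1
2 = 2*1 + 0  (stop)
So 3161/280 = [11; 3, 2, 5, 3, 2].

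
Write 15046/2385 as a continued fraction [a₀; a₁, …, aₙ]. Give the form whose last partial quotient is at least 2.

15046 = 6×2385 + 736
2385 = 3×736 + 177
736 = 4×177 + 28
177 = 6×28 + 9
28 = 3×9 + 1
9 = 9×1 + 0  (stop)
So 15046/2385 = [6; 3, 4, 6, 3, 9].

[6; 3, 4, 6, 3, 9]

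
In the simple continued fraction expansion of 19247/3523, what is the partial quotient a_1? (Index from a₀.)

19247 = 5·3523 + 1632   →  a_0 = 5
3523 = 2·1632 + 259   →  a_1 = 2

2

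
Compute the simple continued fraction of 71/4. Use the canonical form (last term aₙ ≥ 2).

[17; 1, 3]

71 = 17×4 + 3
4 = 1×3 + 1
3 = 3×1 + 0  (stop)
So 71/4 = [17; 1, 3].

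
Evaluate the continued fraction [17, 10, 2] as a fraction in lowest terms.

359/21

Using pₖ = aₖpₖ₋₁ + pₖ₋₂ and qₖ = aₖqₖ₋₁ + qₖ₋₂:
  k=0: a=17, p=17, q=1
  k=1: a=10, p=171, q=10
  k=2: a=2, p=359, q=21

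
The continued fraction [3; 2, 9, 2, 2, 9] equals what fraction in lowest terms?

3235/931

Using pₖ = aₖpₖ₋₁ + pₖ₋₂ and qₖ = aₖqₖ₋₁ + qₖ₋₂:
  k=0: a=3, p=3, q=1
  k=1: a=2, p=7, q=2
  k=2: a=9, p=66, q=19
  k=3: a=2, p=139, q=40
  k=4: a=2, p=344, q=99
  k=5: a=9, p=3235, q=931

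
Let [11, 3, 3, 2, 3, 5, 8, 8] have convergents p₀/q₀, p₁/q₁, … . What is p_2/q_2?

Using pₖ = aₖpₖ₋₁ + pₖ₋₂, qₖ = aₖqₖ₋₁ + qₖ₋₂ (with p₋₁=1, p₋₂=0, q₋₁=0, q₋₂=1):
  k=0: a=11, p=11, q=1
  k=1: a=3, p=34, q=3
  k=2: a=3, p=113, q=10

113/10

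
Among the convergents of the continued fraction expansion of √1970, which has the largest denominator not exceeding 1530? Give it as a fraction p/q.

√1970 = [44; 2, 1, 1, 2, 88, …] (period length 5).
Convergents:
  p_0/q_0 = 44/1
  p_1/q_1 = 89/2
  p_2/q_2 = 133/3
  p_3/q_3 = 222/5
  p_4/q_4 = 577/13
  p_5/q_5 = 50998/1149
  p_6/q_6 = 102573/2311
q_5 = 1149 ≤ 1530 < 2311 = q_6, so the answer is 50998/1149.

50998/1149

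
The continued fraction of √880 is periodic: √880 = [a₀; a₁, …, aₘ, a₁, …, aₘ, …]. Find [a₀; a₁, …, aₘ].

[29; 1, 1, 1, 58]

a₀ = ⌊√880⌋ = 29.
With m₀=0, d₀=1 and mₖ₊₁ = dₖaₖ − mₖ, dₖ₊₁ = (n − mₖ₊₁²)/dₖ, aₖ₊₁ = ⌊(a₀+mₖ₊₁)/dₖ₊₁⌋:
  k=1: m=29, d=39, a=1
  k=2: m=10, d=20, a=1
  k=3: m=10, d=39, a=1
  k=4: m=29, d=1, a=58
d=1 and a=2a₀=58 at k=4, so the next step gives (m, d) = (29, 39) again — its k=1 value — and the period has length 4.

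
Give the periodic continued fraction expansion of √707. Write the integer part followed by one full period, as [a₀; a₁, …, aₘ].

a₀ = ⌊√707⌋ = 26.
With m₀=0, d₀=1 and mₖ₊₁ = dₖaₖ − mₖ, dₖ₊₁ = (n − mₖ₊₁²)/dₖ, aₖ₊₁ = ⌊(a₀+mₖ₊₁)/dₖ₊₁⌋:
  k=1: m=26, d=31, a=1
  k=2: m=5, d=22, a=1
  k=3: m=17, d=19, a=2
  k=4: m=21, d=14, a=3
  k=5: m=21, d=19, a=2
  k=6: m=17, d=22, a=1
  k=7: m=5, d=31, a=1
  k=8: m=26, d=1, a=52
d=1 and a=2a₀=52 at k=8, so the next step gives (m, d) = (26, 31) again — its k=1 value — and the period has length 8.

[26; 1, 1, 2, 3, 2, 1, 1, 52]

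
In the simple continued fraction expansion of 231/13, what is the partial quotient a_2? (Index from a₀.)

231 = 17·13 + 10   →  a_0 = 17
13 = 1·10 + 3   →  a_1 = 1
10 = 3·3 + 1   →  a_2 = 3

3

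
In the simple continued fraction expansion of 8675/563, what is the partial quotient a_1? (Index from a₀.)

8675 = 15·563 + 230   →  a_0 = 15
563 = 2·230 + 103   →  a_1 = 2

2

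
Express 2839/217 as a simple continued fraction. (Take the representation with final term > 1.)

2839 = 13×217 + 18
217 = 12×18 + 1
18 = 18×1 + 0  (stop)
So 2839/217 = [13; 12, 18].

[13; 12, 18]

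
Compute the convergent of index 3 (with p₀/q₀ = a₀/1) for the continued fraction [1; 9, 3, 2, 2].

Using pₖ = aₖpₖ₋₁ + pₖ₋₂, qₖ = aₖqₖ₋₁ + qₖ₋₂ (with p₋₁=1, p₋₂=0, q₋₁=0, q₋₂=1):
  k=0: a=1, p=1, q=1
  k=1: a=9, p=10, q=9
  k=2: a=3, p=31, q=28
  k=3: a=2, p=72, q=65

72/65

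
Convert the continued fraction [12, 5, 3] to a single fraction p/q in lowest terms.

Fold from the inside: start with 3/1.
  5 + 1/3 = 16/3
  12 + 3/16 = 195/16

195/16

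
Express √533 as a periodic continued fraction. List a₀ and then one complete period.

a₀ = ⌊√533⌋ = 23.

[23; 11, 1, 1, 11, 46]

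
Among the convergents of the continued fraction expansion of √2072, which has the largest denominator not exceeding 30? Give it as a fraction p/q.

√2072 = [45; 1, 1, 12, 1, 1, 90, …] (period length 6).
Convergents:
  p_0/q_0 = 45/1
  p_1/q_1 = 46/1
  p_2/q_2 = 91/2
  p_3/q_3 = 1138/25
  p_4/q_4 = 1229/27
  p_5/q_5 = 2367/52
q_4 = 27 ≤ 30 < 52 = q_5, so the answer is 1229/27.

1229/27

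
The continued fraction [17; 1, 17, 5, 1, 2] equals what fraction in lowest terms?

Using pₖ = aₖpₖ₋₁ + pₖ₋₂ and qₖ = aₖqₖ₋₁ + qₖ₋₂:
  k=0: a=17, p=17, q=1
  k=1: a=1, p=18, q=1
  k=2: a=17, p=323, q=18
  k=3: a=5, p=1633, q=91
  k=4: a=1, p=1956, q=109
  k=5: a=2, p=5545, q=309

5545/309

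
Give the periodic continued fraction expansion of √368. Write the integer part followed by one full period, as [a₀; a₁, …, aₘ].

[19; 5, 2, 5, 38]

a₀ = ⌊√368⌋ = 19.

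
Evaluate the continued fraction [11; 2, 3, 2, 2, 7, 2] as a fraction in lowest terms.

Using pₖ = aₖpₖ₋₁ + pₖ₋₂ and qₖ = aₖqₖ₋₁ + qₖ₋₂:
  k=0: a=11, p=11, q=1
  k=1: a=2, p=23, q=2
  k=2: a=3, p=80, q=7
  k=3: a=2, p=183, q=16
  k=4: a=2, p=446, q=39
  k=5: a=7, p=3305, q=289
  k=6: a=2, p=7056, q=617

7056/617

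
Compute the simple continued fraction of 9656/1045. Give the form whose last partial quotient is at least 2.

[9; 4, 6, 8, 5]

9656 = 9·1045 + 251
1045 = 4·251 + 41
251 = 6·41 + 5
41 = 8·5 + 1
5 = 5·1 + 0  (stop)
So 9656/1045 = [9; 4, 6, 8, 5].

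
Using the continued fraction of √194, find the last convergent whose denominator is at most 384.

√194 = [13; 1, 12, 1, 26, …] (period length 4).
Convergents:
  p_0/q_0 = 13/1
  p_1/q_1 = 14/1
  p_2/q_2 = 181/13
  p_3/q_3 = 195/14
  p_4/q_4 = 5251/377
  p_5/q_5 = 5446/391
q_4 = 377 ≤ 384 < 391 = q_5, so the answer is 5251/377.

5251/377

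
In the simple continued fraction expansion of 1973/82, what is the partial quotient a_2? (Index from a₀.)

2

1973 = 24·82 + 5   →  a_0 = 24
82 = 16·5 + 2   →  a_1 = 16
5 = 2·2 + 1   →  a_2 = 2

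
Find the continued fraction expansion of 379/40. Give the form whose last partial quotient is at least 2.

379 = 9·40 + 19
40 = 2·19 + 2
19 = 9·2 + 1
2 = 2·1 + 0  (stop)
So 379/40 = [9; 2, 9, 2].

[9; 2, 9, 2]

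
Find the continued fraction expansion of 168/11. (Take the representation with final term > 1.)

[15; 3, 1, 2]

168 = 15×11 + 3
11 = 3×3 + 2
3 = 1×2 + 1
2 = 2×1 + 0  (stop)
So 168/11 = [15; 3, 1, 2].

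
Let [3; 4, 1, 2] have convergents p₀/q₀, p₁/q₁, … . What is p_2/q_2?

Using pₖ = aₖpₖ₋₁ + pₖ₋₂, qₖ = aₖqₖ₋₁ + qₖ₋₂ (with p₋₁=1, p₋₂=0, q₋₁=0, q₋₂=1):
  k=0: a=3, p=3, q=1
  k=1: a=4, p=13, q=4
  k=2: a=1, p=16, q=5

16/5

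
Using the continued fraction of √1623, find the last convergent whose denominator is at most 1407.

53017/1316

√1623 = [40; 3, 2, 26, 2, 3, 80, …] (period length 6).
Convergents:
  p_0/q_0 = 40/1
  p_1/q_1 = 121/3
  p_2/q_2 = 282/7
  p_3/q_3 = 7453/185
  p_4/q_4 = 15188/377
  p_5/q_5 = 53017/1316
  p_6/q_6 = 4256548/105657
q_5 = 1316 ≤ 1407 < 105657 = q_6, so the answer is 53017/1316.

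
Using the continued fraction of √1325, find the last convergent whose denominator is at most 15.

√1325 = [36; 2, 2, 72, …] (period length 3).
Convergents:
  p_0/q_0 = 36/1
  p_1/q_1 = 73/2
  p_2/q_2 = 182/5
  p_3/q_3 = 13177/362
q_2 = 5 ≤ 15 < 362 = q_3, so the answer is 182/5.

182/5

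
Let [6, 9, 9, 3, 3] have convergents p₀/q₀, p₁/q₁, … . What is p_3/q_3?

1558/255

Using pₖ = aₖpₖ₋₁ + pₖ₋₂, qₖ = aₖqₖ₋₁ + qₖ₋₂ (with p₋₁=1, p₋₂=0, q₋₁=0, q₋₂=1):
  k=0: a=6, p=6, q=1
  k=1: a=9, p=55, q=9
  k=2: a=9, p=501, q=82
  k=3: a=3, p=1558, q=255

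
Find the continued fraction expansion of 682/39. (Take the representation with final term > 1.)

682 = 17·39 + 19
39 = 2·19 + 1
19 = 19·1 + 0  (stop)
So 682/39 = [17; 2, 19].

[17; 2, 19]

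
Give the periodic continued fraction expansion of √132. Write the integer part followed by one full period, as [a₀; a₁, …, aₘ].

a₀ = ⌊√132⌋ = 11.
With m₀=0, d₀=1 and mₖ₊₁ = dₖaₖ − mₖ, dₖ₊₁ = (n − mₖ₊₁²)/dₖ, aₖ₊₁ = ⌊(a₀+mₖ₊₁)/dₖ₊₁⌋:
  k=1: m=11, d=11, a=2
  k=2: m=11, d=1, a=22
d=1 and a=2a₀=22 at k=2, so the next step gives (m, d) = (11, 11) again — its k=1 value — and the period has length 2.

[11; 2, 22]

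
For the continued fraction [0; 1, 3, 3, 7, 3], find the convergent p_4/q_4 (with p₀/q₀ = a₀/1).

73/95

Using pₖ = aₖpₖ₋₁ + pₖ₋₂, qₖ = aₖqₖ₋₁ + qₖ₋₂ (with p₋₁=1, p₋₂=0, q₋₁=0, q₋₂=1):
  k=0: a=0, p=0, q=1
  k=1: a=1, p=1, q=1
  k=2: a=3, p=3, q=4
  k=3: a=3, p=10, q=13
  k=4: a=7, p=73, q=95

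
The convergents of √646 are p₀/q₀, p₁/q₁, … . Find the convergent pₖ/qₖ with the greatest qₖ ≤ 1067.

√646 = [25; 2, 2, 2, 50, …] (period length 4).
Convergents:
  p_0/q_0 = 25/1
  p_1/q_1 = 51/2
  p_2/q_2 = 127/5
  p_3/q_3 = 305/12
  p_4/q_4 = 15377/605
  p_5/q_5 = 31059/1222
q_4 = 605 ≤ 1067 < 1222 = q_5, so the answer is 15377/605.

15377/605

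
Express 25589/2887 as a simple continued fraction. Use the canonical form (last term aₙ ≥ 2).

25589 = 8·2887 + 2493
2887 = 1·2493 + 394
2493 = 6·394 + 129
394 = 3·129 + 7
129 = 18·7 + 3
7 = 2·3 + 1
3 = 3·1 + 0  (stop)
So 25589/2887 = [8; 1, 6, 3, 18, 2, 3].

[8; 1, 6, 3, 18, 2, 3]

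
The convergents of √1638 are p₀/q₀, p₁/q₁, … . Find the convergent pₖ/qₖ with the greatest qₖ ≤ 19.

√1638 = [40; 2, 8, 2, 80, …] (period length 4).
Convergents:
  p_0/q_0 = 40/1
  p_1/q_1 = 81/2
  p_2/q_2 = 688/17
  p_3/q_3 = 1457/36
q_2 = 17 ≤ 19 < 36 = q_3, so the answer is 688/17.

688/17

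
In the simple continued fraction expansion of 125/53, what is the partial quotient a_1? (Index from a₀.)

125 = 2·53 + 19   →  a_0 = 2
53 = 2·19 + 15   →  a_1 = 2

2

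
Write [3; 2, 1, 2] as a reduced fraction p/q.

Using pₖ = aₖpₖ₋₁ + pₖ₋₂ and qₖ = aₖqₖ₋₁ + qₖ₋₂:
  k=0: a=3, p=3, q=1
  k=1: a=2, p=7, q=2
  k=2: a=1, p=10, q=3
  k=3: a=2, p=27, q=8

27/8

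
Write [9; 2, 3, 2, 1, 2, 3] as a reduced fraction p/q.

Fold from the inside: start with 3/1.
  2 + 1/3 = 7/3
  1 + 3/7 = 10/7
  2 + 7/10 = 27/10
  3 + 10/27 = 91/27
  2 + 27/91 = 209/91
  9 + 91/209 = 1972/209

1972/209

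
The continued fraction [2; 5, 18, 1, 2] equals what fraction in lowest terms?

622/283

Fold from the inside: start with 2/1.
  1 + 1/2 = 3/2
  18 + 2/3 = 56/3
  5 + 3/56 = 283/56
  2 + 56/283 = 622/283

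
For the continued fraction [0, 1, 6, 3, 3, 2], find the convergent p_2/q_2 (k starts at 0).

Using pₖ = aₖpₖ₋₁ + pₖ₋₂, qₖ = aₖqₖ₋₁ + qₖ₋₂ (with p₋₁=1, p₋₂=0, q₋₁=0, q₋₂=1):
  k=0: a=0, p=0, q=1
  k=1: a=1, p=1, q=1
  k=2: a=6, p=6, q=7

6/7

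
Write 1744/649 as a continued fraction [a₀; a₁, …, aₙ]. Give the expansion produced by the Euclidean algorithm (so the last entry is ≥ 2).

1744 = 2×649 + 446
649 = 1×446 + 203
446 = 2×203 + 40
203 = 5×40 + 3
40 = 13×3 + 1
3 = 3×1 + 0  (stop)
So 1744/649 = [2; 1, 2, 5, 13, 3].

[2; 1, 2, 5, 13, 3]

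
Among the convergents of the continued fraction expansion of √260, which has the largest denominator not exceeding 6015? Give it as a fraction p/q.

√260 = [16; 8, 32, …] (period length 2).
Convergents:
  p_0/q_0 = 16/1
  p_1/q_1 = 129/8
  p_2/q_2 = 4144/257
  p_3/q_3 = 33281/2064
  p_4/q_4 = 1069136/66305
q_3 = 2064 ≤ 6015 < 66305 = q_4, so the answer is 33281/2064.

33281/2064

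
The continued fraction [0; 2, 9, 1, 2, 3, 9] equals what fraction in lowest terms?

902/1897

Using pₖ = aₖpₖ₋₁ + pₖ₋₂ and qₖ = aₖqₖ₋₁ + qₖ₋₂:
  k=0: a=0, p=0, q=1
  k=1: a=2, p=1, q=2
  k=2: a=9, p=9, q=19
  k=3: a=1, p=10, q=21
  k=4: a=2, p=29, q=61
  k=5: a=3, p=97, q=204
  k=6: a=9, p=902, q=1897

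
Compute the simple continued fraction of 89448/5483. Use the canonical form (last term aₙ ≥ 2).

89448 = 16·5483 + 1720
5483 = 3·1720 + 323
1720 = 5·323 + 105
323 = 3·105 + 8
105 = 13·8 + 1
8 = 8·1 + 0  (stop)
So 89448/5483 = [16; 3, 5, 3, 13, 8].

[16; 3, 5, 3, 13, 8]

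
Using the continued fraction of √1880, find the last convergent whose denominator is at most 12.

√1880 = [43; 2, 1, 3, 1, 2, 86, …] (period length 6).
Convergents:
  p_0/q_0 = 43/1
  p_1/q_1 = 87/2
  p_2/q_2 = 130/3
  p_3/q_3 = 477/11
  p_4/q_4 = 607/14
q_3 = 11 ≤ 12 < 14 = q_4, so the answer is 477/11.

477/11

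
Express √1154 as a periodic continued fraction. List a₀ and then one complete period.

[33; 1, 32, 1, 66]

a₀ = ⌊√1154⌋ = 33.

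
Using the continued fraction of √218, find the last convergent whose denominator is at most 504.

7220/489

√218 = [14; 1, 3, 3, 1, 28, …] (period length 5).
Convergents:
  p_0/q_0 = 14/1
  p_1/q_1 = 15/1
  p_2/q_2 = 59/4
  p_3/q_3 = 192/13
  p_4/q_4 = 251/17
  p_5/q_5 = 7220/489
  p_6/q_6 = 7471/506
q_5 = 489 ≤ 504 < 506 = q_6, so the answer is 7220/489.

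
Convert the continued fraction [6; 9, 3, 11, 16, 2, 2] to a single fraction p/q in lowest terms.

159607/26134

Fold from the inside: start with 2/1.
  2 + 1/2 = 5/2
  16 + 2/5 = 82/5
  11 + 5/82 = 907/82
  3 + 82/907 = 2803/907
  9 + 907/2803 = 26134/2803
  6 + 2803/26134 = 159607/26134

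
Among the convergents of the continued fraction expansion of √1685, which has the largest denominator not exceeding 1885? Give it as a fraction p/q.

√1685 = [41; 20, 1, 1, 20, 82, …] (period length 5).
Convergents:
  p_0/q_0 = 41/1
  p_1/q_1 = 821/20
  p_2/q_2 = 862/21
  p_3/q_3 = 1683/41
  p_4/q_4 = 34522/841
  p_5/q_5 = 2832487/69003
q_4 = 841 ≤ 1885 < 69003 = q_5, so the answer is 34522/841.

34522/841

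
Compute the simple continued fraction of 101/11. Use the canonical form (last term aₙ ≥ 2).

[9; 5, 2]

101 = 9·11 + 2
11 = 5·2 + 1
2 = 2·1 + 0  (stop)
So 101/11 = [9; 5, 2].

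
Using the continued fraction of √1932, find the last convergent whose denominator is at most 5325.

85052/1935

√1932 = [43; 1, 20, 1, 86, …] (period length 4).
Convergents:
  p_0/q_0 = 43/1
  p_1/q_1 = 44/1
  p_2/q_2 = 923/21
  p_3/q_3 = 967/22
  p_4/q_4 = 84085/1913
  p_5/q_5 = 85052/1935
  p_6/q_6 = 1785125/40613
q_5 = 1935 ≤ 5325 < 40613 = q_6, so the answer is 85052/1935.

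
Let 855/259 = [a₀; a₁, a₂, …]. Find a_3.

855 = 3·259 + 78   →  a_0 = 3
259 = 3·78 + 25   →  a_1 = 3
78 = 3·25 + 3   →  a_2 = 3
25 = 8·3 + 1   →  a_3 = 8

8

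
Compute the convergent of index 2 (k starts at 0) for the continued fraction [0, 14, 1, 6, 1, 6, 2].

1/15

Using pₖ = aₖpₖ₋₁ + pₖ₋₂, qₖ = aₖqₖ₋₁ + qₖ₋₂ (with p₋₁=1, p₋₂=0, q₋₁=0, q₋₂=1):
  k=0: a=0, p=0, q=1
  k=1: a=14, p=1, q=14
  k=2: a=1, p=1, q=15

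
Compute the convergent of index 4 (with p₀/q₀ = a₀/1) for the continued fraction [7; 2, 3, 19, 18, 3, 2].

Using pₖ = aₖpₖ₋₁ + pₖ₋₂, qₖ = aₖqₖ₋₁ + qₖ₋₂ (with p₋₁=1, p₋₂=0, q₋₁=0, q₋₂=1):
  k=0: a=7, p=7, q=1
  k=1: a=2, p=15, q=2
  k=2: a=3, p=52, q=7
  k=3: a=19, p=1003, q=135
  k=4: a=18, p=18106, q=2437

18106/2437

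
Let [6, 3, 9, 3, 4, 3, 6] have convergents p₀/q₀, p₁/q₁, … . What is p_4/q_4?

Using pₖ = aₖpₖ₋₁ + pₖ₋₂, qₖ = aₖqₖ₋₁ + qₖ₋₂ (with p₋₁=1, p₋₂=0, q₋₁=0, q₋₂=1):
  k=0: a=6, p=6, q=1
  k=1: a=3, p=19, q=3
  k=2: a=9, p=177, q=28
  k=3: a=3, p=550, q=87
  k=4: a=4, p=2377, q=376

2377/376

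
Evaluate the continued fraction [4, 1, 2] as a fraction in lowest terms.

Using pₖ = aₖpₖ₋₁ + pₖ₋₂ and qₖ = aₖqₖ₋₁ + qₖ₋₂:
  k=0: a=4, p=4, q=1
  k=1: a=1, p=5, q=1
  k=2: a=2, p=14, q=3

14/3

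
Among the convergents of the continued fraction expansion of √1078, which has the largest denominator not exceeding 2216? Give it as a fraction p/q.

√1078 = [32; 1, 4, 1, 64, …] (period length 4).
Convergents:
  p_0/q_0 = 32/1
  p_1/q_1 = 33/1
  p_2/q_2 = 164/5
  p_3/q_3 = 197/6
  p_4/q_4 = 12772/389
  p_5/q_5 = 12969/395
  p_6/q_6 = 64648/1969
  p_7/q_7 = 77617/2364
q_6 = 1969 ≤ 2216 < 2364 = q_7, so the answer is 64648/1969.

64648/1969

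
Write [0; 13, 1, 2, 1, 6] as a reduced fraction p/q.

27/371

Fold from the inside: start with 6/1.
  1 + 1/6 = 7/6
  2 + 6/7 = 20/7
  1 + 7/20 = 27/20
  13 + 20/27 = 371/27
  0 + 27/371 = 27/371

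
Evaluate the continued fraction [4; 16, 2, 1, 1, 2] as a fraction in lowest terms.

Fold from the inside: start with 2/1.
  1 + 1/2 = 3/2
  1 + 2/3 = 5/3
  2 + 3/5 = 13/5
  16 + 5/13 = 213/13
  4 + 13/213 = 865/213

865/213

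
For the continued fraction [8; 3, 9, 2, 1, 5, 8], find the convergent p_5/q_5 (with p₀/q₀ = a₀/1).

Using pₖ = aₖpₖ₋₁ + pₖ₋₂, qₖ = aₖqₖ₋₁ + qₖ₋₂ (with p₋₁=1, p₋₂=0, q₋₁=0, q₋₂=1):
  k=0: a=8, p=8, q=1
  k=1: a=3, p=25, q=3
  k=2: a=9, p=233, q=28
  k=3: a=2, p=491, q=59
  k=4: a=1, p=724, q=87
  k=5: a=5, p=4111, q=494

4111/494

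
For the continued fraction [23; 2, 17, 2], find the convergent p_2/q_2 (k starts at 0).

822/35

Using pₖ = aₖpₖ₋₁ + pₖ₋₂, qₖ = aₖqₖ₋₁ + qₖ₋₂ (with p₋₁=1, p₋₂=0, q₋₁=0, q₋₂=1):
  k=0: a=23, p=23, q=1
  k=1: a=2, p=47, q=2
  k=2: a=17, p=822, q=35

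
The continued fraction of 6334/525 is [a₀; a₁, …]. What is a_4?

6334 = 12·525 + 34   →  a_0 = 12
525 = 15·34 + 15   →  a_1 = 15
34 = 2·15 + 4   →  a_2 = 2
15 = 3·4 + 3   →  a_3 = 3
4 = 1·3 + 1   →  a_4 = 1

1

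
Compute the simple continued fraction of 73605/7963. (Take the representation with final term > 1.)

73605 = 9*7963 + 1938
7963 = 4*1938 + 211
1938 = 9*211 + 39
211 = 5*39 + 16
39 = 2*16 + 7
16 = 2*7 + 2
7 = 3*2 + 1
2 = 2*1 + 0  (stop)
So 73605/7963 = [9; 4, 9, 5, 2, 2, 3, 2].

[9; 4, 9, 5, 2, 2, 3, 2]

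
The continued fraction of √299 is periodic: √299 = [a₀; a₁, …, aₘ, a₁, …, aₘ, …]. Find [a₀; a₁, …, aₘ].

[17; 3, 2, 3, 34]

a₀ = ⌊√299⌋ = 17.
With m₀=0, d₀=1 and mₖ₊₁ = dₖaₖ − mₖ, dₖ₊₁ = (n − mₖ₊₁²)/dₖ, aₖ₊₁ = ⌊(a₀+mₖ₊₁)/dₖ₊₁⌋:
  k=1: m=17, d=10, a=3
  k=2: m=13, d=13, a=2
  k=3: m=13, d=10, a=3
  k=4: m=17, d=1, a=34
d=1 and a=2a₀=34 at k=4, so the next step gives (m, d) = (17, 10) again — its k=1 value — and the period has length 4.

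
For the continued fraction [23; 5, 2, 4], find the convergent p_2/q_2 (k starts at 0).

255/11

Using pₖ = aₖpₖ₋₁ + pₖ₋₂, qₖ = aₖqₖ₋₁ + qₖ₋₂ (with p₋₁=1, p₋₂=0, q₋₁=0, q₋₂=1):
  k=0: a=23, p=23, q=1
  k=1: a=5, p=116, q=5
  k=2: a=2, p=255, q=11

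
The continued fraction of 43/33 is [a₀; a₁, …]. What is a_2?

43 = 1·33 + 10   →  a_0 = 1
33 = 3·10 + 3   →  a_1 = 3
10 = 3·3 + 1   →  a_2 = 3

3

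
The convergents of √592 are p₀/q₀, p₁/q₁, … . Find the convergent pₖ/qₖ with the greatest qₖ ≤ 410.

√592 = [24; 3, 48, …] (period length 2).
Convergents:
  p_0/q_0 = 24/1
  p_1/q_1 = 73/3
  p_2/q_2 = 3528/145
  p_3/q_3 = 10657/438
q_2 = 145 ≤ 410 < 438 = q_3, so the answer is 3528/145.

3528/145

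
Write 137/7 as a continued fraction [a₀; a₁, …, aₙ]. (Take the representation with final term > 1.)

137 = 19*7 + 4
7 = 1*4 + 3
4 = 1*3 + 1
3 = 3*1 + 0  (stop)
So 137/7 = [19; 1, 1, 3].

[19; 1, 1, 3]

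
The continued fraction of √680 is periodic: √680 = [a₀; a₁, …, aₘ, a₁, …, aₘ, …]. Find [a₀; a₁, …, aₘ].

a₀ = ⌊√680⌋ = 26.
With m₀=0, d₀=1 and mₖ₊₁ = dₖaₖ − mₖ, dₖ₊₁ = (n − mₖ₊₁²)/dₖ, aₖ₊₁ = ⌊(a₀+mₖ₊₁)/dₖ₊₁⌋:
  k=1: m=26, d=4, a=13
  k=2: m=26, d=1, a=52
d=1 and a=2a₀=52 at k=2, so the next step gives (m, d) = (26, 4) again — its k=1 value — and the period has length 2.

[26; 13, 52]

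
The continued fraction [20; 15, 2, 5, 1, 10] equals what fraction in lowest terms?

43741/2180

Fold from the inside: start with 10/1.
  1 + 1/10 = 11/10
  5 + 10/11 = 65/11
  2 + 11/65 = 141/65
  15 + 65/141 = 2180/141
  20 + 141/2180 = 43741/2180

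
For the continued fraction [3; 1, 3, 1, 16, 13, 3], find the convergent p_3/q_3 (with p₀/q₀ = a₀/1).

19/5

Using pₖ = aₖpₖ₋₁ + pₖ₋₂, qₖ = aₖqₖ₋₁ + qₖ₋₂ (with p₋₁=1, p₋₂=0, q₋₁=0, q₋₂=1):
  k=0: a=3, p=3, q=1
  k=1: a=1, p=4, q=1
  k=2: a=3, p=15, q=4
  k=3: a=1, p=19, q=5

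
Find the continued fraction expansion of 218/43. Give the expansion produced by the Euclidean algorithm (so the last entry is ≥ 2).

218 = 5×43 + 3
43 = 14×3 + 1
3 = 3×1 + 0  (stop)
So 218/43 = [5; 14, 3].

[5; 14, 3]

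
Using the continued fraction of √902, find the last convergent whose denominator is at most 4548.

√902 = [30; 30, 60, …] (period length 2).
Convergents:
  p_0/q_0 = 30/1
  p_1/q_1 = 901/30
  p_2/q_2 = 54090/1801
  p_3/q_3 = 1623601/54060
q_2 = 1801 ≤ 4548 < 54060 = q_3, so the answer is 54090/1801.

54090/1801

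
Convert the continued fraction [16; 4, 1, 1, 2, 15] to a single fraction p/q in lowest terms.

Fold from the inside: start with 15/1.
  2 + 1/15 = 31/15
  1 + 15/31 = 46/31
  1 + 31/46 = 77/46
  4 + 46/77 = 354/77
  16 + 77/354 = 5741/354

5741/354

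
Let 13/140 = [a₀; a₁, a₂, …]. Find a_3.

3

13 = 0·140 + 13   →  a_0 = 0
140 = 10·13 + 10   →  a_1 = 10
13 = 1·10 + 3   →  a_2 = 1
10 = 3·3 + 1   →  a_3 = 3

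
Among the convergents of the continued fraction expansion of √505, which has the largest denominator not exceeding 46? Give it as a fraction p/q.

809/36

√505 = [22; 2, 8, 2, 44, …] (period length 4).
Convergents:
  p_0/q_0 = 22/1
  p_1/q_1 = 45/2
  p_2/q_2 = 382/17
  p_3/q_3 = 809/36
  p_4/q_4 = 35978/1601
q_3 = 36 ≤ 46 < 1601 = q_4, so the answer is 809/36.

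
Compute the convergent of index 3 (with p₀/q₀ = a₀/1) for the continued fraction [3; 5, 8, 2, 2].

278/87

Using pₖ = aₖpₖ₋₁ + pₖ₋₂, qₖ = aₖqₖ₋₁ + qₖ₋₂ (with p₋₁=1, p₋₂=0, q₋₁=0, q₋₂=1):
  k=0: a=3, p=3, q=1
  k=1: a=5, p=16, q=5
  k=2: a=8, p=131, q=41
  k=3: a=2, p=278, q=87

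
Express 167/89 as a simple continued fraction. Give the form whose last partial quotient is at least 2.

[1; 1, 7, 11]

167 = 1*89 + 78
89 = 1*78 + 11
78 = 7*11 + 1
11 = 11*1 + 0  (stop)
So 167/89 = [1; 1, 7, 11].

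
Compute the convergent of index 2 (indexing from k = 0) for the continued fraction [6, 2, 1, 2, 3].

19/3

Using pₖ = aₖpₖ₋₁ + pₖ₋₂, qₖ = aₖqₖ₋₁ + qₖ₋₂ (with p₋₁=1, p₋₂=0, q₋₁=0, q₋₂=1):
  k=0: a=6, p=6, q=1
  k=1: a=2, p=13, q=2
  k=2: a=1, p=19, q=3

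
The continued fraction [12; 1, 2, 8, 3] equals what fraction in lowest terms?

989/78

Fold from the inside: start with 3/1.
  8 + 1/3 = 25/3
  2 + 3/25 = 53/25
  1 + 25/53 = 78/53
  12 + 53/78 = 989/78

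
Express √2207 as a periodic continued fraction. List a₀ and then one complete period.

a₀ = ⌊√2207⌋ = 46.

[46; 1, 45, 1, 92]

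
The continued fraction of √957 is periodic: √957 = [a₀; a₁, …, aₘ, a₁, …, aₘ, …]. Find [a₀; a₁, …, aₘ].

a₀ = ⌊√957⌋ = 30.
With m₀=0, d₀=1 and mₖ₊₁ = dₖaₖ − mₖ, dₖ₊₁ = (n − mₖ₊₁²)/dₖ, aₖ₊₁ = ⌊(a₀+mₖ₊₁)/dₖ₊₁⌋:
  k=1: m=30, d=57, a=1
  k=2: m=27, d=4, a=14
  k=3: m=29, d=29, a=2
  k=4: m=29, d=4, a=14
  k=5: m=27, d=57, a=1
  k=6: m=30, d=1, a=60
d=1 and a=2a₀=60 at k=6, so the next step gives (m, d) = (30, 57) again — its k=1 value — and the period has length 6.

[30; 1, 14, 2, 14, 1, 60]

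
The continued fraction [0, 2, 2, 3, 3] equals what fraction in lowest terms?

23/56

Using pₖ = aₖpₖ₋₁ + pₖ₋₂ and qₖ = aₖqₖ₋₁ + qₖ₋₂:
  k=0: a=0, p=0, q=1
  k=1: a=2, p=1, q=2
  k=2: a=2, p=2, q=5
  k=3: a=3, p=7, q=17
  k=4: a=3, p=23, q=56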